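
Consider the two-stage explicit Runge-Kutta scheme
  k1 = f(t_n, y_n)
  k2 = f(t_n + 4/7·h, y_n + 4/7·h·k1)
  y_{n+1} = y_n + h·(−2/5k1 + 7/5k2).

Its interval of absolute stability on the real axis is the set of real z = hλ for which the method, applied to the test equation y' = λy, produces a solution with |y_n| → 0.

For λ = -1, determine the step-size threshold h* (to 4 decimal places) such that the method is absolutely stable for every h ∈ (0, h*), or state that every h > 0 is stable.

Set f=λy, z=hλ:
  k1=λy_n ⇒ h·k1=z·y_n;  k2=λ(1+4/7z)y_n ⇒ h·k2=z(1+4/7z)y_n
  y_{n+1}/y_n = 1 − 2/5z + 7/5z(1+4/7z) = 1 + z + 4/5z²
  Hence R(z) = 1 + z + 4/5z².

Solve |R(x)|<1 on ℝ⁻.
x=-1.62: |R|=1.4795
R=1: x+4/5x²=0 ⇒ x=−5/4=-1.2500; min R=1−1/(4·4/5)=0.6875>−1
Confirm numerically:
  x=-1.078: |R|=0.85167 <1
  x=-0.666: |R|=0.68884 <1
  x=-0.650: |R|=0.68800 <1
  x=-1.704: |R|=1.61889 >1
  x=-1.584: |R|=1.42324 >1
  x=-1.345: |R|=1.10222 >1
So |R|<1 on (-1.2500, 0).

(-1.2500,0); λ=-1 ⇒ h* = (5/4)/1 = 1.2500.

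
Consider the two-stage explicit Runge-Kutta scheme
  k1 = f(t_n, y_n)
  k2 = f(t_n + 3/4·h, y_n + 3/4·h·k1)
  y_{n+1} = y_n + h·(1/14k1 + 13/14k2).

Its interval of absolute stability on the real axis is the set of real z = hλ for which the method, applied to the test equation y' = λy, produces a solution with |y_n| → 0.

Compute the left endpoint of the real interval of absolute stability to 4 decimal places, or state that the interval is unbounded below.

left endpoint -1.4359.

With y'=λy (z=hλ):
  k1=λy_n ⇒ h·k1=z·y_n;  k2=λ(1+3/4z)y_n ⇒ h·k2=z(1+3/4z)y_n
  y_{n+1}/y_n = 1 + 1/14z + 13/14z(1+3/4z) = 1 + z + 39/56z²
  Hence R(z) = 1 + z + 39/56z².

Need |R(x)|<1, x<0.
x=-0.78: |R|=0.6437
R=1: x+39/56x²=0 ⇒ x=−56/39=-1.4359; min R=1−1/(4·39/56)=0.6410>−1
Confirm numerically:
  x=-1.120: |R|=0.75360 <1
  x=-1.109: |R|=0.74752 <1
  x=-0.983: |R|=0.68995 <1
  x=-0.756: |R|=0.64203 <1
  x=-1.957: |R|=1.71022 >1
  x=-1.725: |R|=1.34731 >1
Interval (-1.4359, 0).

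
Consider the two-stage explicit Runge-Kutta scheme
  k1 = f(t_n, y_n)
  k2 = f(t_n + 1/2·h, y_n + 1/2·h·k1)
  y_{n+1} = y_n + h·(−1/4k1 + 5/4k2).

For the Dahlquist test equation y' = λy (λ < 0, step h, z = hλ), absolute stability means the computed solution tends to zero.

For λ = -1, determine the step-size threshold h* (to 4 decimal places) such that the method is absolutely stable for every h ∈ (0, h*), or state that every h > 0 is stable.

With y'=λy (z=hλ):
  k1=λy_n ⇒ h·k1=z·y_n;  k2=λ(1+1/2z)y_n ⇒ h·k2=z(1+1/2z)y_n
  y_{n+1}/y_n = 1 − 1/4z + 5/4z(1+1/2z) = 1 + z + 5/8z²
  so R(z) = 1 + z + 5/8z².

Need |R(x)|<1, x<0.
x=-1.19: |R|=0.6951
R=1: x+5/8x²=0 ⇒ x=−8/5=-1.6000; min R=1−1/(4·5/8)=0.6000>−1
Confirm numerically:
  x=-1.325: |R|=0.77227 <1
  x=-1.198: |R|=0.69900 <1
  x=-0.666: |R|=0.61122 <1
  x=-2.169: |R|=1.77135 >1
  x=-1.926: |R|=1.39242 >1
  x=-1.790: |R|=1.21256 >1
Stable set (-1.6000, 0).

(-1.6000,0); λ=-1 ⇒ h* = (8/5)/1 = 1.6000.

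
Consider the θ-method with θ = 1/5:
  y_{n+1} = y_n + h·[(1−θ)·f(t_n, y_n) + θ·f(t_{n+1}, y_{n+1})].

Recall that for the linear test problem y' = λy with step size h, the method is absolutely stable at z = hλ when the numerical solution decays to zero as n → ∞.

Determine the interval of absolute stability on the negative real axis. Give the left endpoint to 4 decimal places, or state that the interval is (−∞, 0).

z∈(-3.3333,0).

Set f=λy, z=hλ:
  y_{n+1} = y_n + z·[4/5·y_n + 1/5·y_{n+1}] ⇒ (1 − 1/5z)y_{n+1} = (1 + 4/5z)y_n
  ⇒ R(z) = (1 + 4/5z)/(1 − 1/5z).

Boundary: |R(x)|=1, x<0.
x=-1.29: |R|=0.0254
R=−1: 1+4/5x = −1+1/5x ⇒ -3/5x=2 ⇒ x=2/(-3/5)=-3.3333
Confirm numerically:
  x=-3.033: |R|=0.88784 <1
  x=-2.659: |R|=0.73587 <1
  x=-1.969: |R|=0.41268 <1
  x=-3.522: |R|=1.06642 >1
  x=-3.480: |R|=1.05189 >1
Stable set (-3.3333, 0).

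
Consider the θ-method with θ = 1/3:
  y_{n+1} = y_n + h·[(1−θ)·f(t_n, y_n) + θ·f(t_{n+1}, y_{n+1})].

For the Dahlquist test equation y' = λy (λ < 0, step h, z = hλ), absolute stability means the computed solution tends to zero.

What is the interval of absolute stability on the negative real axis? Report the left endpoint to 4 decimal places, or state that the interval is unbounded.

On y'=λy, z=hλ:
  y_{n+1} = y_n + z·[2/3·y_n + 1/3·y_{n+1}] ⇒ (1 − 1/3z)y_{n+1} = (1 + 2/3z)y_n
  ⇒ R(z) = (1 + 2/3z)/(1 − 1/3z).

Need |R(x)|<1, x<0.
x=-0.43: |R|=0.6239
R=−1: 1+2/3x = −1+1/3x ⇒ -1/3x=2 ⇒ x=2/(-1/3)=-6.0000
Confirm numerically:
  x=-4.983: |R|=0.87260 <1
  x=-4.859: |R|=0.85482 <1
  x=-3.878: |R|=0.69148 <1
  x=-6.435: |R|=1.04610 >1
  x=-6.143: |R|=1.01564 >1
  x=-6.041: |R|=1.00453 >1
Stable set (-6.0000, 0).

(-6.0000, 0).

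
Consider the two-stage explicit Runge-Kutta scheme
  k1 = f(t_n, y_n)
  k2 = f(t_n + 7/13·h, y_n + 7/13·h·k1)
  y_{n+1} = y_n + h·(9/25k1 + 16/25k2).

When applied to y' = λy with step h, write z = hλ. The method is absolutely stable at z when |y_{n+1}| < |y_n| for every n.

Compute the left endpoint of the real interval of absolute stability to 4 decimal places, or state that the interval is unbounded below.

Test eqn y'=λy, z=hλ:
  k1=λy_n ⇒ h·k1=z·y_n;  k2=λ(1+7/13z)y_n ⇒ h·k2=z(1+7/13z)y_n
  y_{n+1}/y_n = 1 + 9/25z + 16/25z(1+7/13z) = 1 + z + 112/325z²
  R(z) = 1 + z + 112/325z².

Need |R(x)|<1, x<0.
x=-1.34: |R|=0.2788
R=1: x+112/325x²=0 ⇒ x=−325/112=-2.9018; min R=1−1/(4·112/325)=0.2746>−1
Confirm numerically:
  x=-2.491: |R|=0.64737 <1
  x=-1.663: |R|=0.29006 <1
  x=-1.614: |R|=0.28372 <1
  x=-3.399: |R|=1.58241 >1
  x=-3.235: |R|=1.37148 >1
So |R|<1 on (-2.9018, 0).

left endpoint -2.9018.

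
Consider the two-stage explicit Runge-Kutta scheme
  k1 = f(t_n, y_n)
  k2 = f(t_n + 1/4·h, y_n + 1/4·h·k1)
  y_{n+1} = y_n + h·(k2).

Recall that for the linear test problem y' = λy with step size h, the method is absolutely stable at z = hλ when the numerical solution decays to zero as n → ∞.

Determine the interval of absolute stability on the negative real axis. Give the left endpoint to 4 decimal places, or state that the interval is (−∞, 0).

(-4.0000, 0).

Set f=λy, z=hλ:
  k1=λy_n ⇒ h·k1=z·y_n;  k2=λ(1+1/4z)y_n ⇒ h·k2=z(1+1/4z)y_n
  y_{n+1}/y_n = 1 + z(1+1/4z) = 1 + z + 1/4z²
  ⇒ R(z) = 1 + z + 1/4z².

Find x<0 with |R(x)|<1.
x=-0.98: |R|=0.2601
R=1: x+1/4x²=0 ⇒ x=−4=-4.0000; min R=1−1/(4·1/4)=0.0000>−1
Confirm numerically:
  x=-3.912: |R|=0.91394 <1
  x=-3.743: |R|=0.75951 <1
  x=-3.648: |R|=0.67898 <1
  x=-3.412: |R|=0.49844 <1
  x=-4.404: |R|=1.44480 >1
  x=-4.300: |R|=1.32250 >1
Interval (-4.0000, 0).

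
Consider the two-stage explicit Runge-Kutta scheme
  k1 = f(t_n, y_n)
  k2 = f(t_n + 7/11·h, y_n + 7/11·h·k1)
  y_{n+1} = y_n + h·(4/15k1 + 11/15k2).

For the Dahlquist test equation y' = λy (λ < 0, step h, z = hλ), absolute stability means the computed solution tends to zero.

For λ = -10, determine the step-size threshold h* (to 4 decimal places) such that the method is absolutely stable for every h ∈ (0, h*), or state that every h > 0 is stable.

On y'=λy, z=hλ:
  k1=λy_n ⇒ h·k1=z·y_n;  k2=λ(1+7/11z)y_n ⇒ h·k2=z(1+7/11z)y_n
  y_{n+1}/y_n = 1 + 4/15z + 11/15z(1+7/11z) = 1 + z + 7/15z²
  R(z) = 1 + z + 7/15z².

Find x<0 with |R(x)|<1.
x=-1.66: |R|=0.6259
R=1: x+7/15x²=0 ⇒ x=−15/7=-2.1429; min R=1−1/(4·7/15)=0.4643>−1
Confirm numerically:
  x=-2.068: |R|=0.92776 <1
  x=-2.049: |R|=0.91025 <1
  x=-1.947: |R|=0.82204 <1
  x=-1.572: |R|=0.58122 <1
  x=-2.714: |R|=1.72337 >1
  x=-2.196: |R|=1.05446 >1
Stable set (-2.1429, 0).

(-2.1429,0); λ=-10 ⇒ h* = (15/7)/10 = 0.2143.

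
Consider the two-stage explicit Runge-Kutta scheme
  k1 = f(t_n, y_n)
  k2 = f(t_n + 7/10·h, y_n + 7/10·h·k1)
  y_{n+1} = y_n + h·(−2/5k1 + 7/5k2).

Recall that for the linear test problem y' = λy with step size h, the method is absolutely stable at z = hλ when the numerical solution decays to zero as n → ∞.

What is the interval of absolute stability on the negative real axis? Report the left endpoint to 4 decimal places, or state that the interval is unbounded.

z∈(-1.0204,0).

On y'=λy, z=hλ:
  k1=λy_n ⇒ h·k1=z·y_n;  k2=λ(1+7/10z)y_n ⇒ h·k2=z(1+7/10z)y_n
  y_{n+1}/y_n = 1 − 2/5z + 7/5z(1+7/10z) = 1 + z + 49/50z²
  R(z) = 1 + z + 49/50z².

Need |R(x)|<1, x<0.
x=-0.71: |R|=0.7840
R=1: x+49/50x²=0 ⇒ x=−50/49=-1.0204; min R=1−1/(4·49/50)=0.7449>−1
Confirm numerically:
  x=-0.881: |R|=0.87964 <1
  x=-0.778: |R|=0.81518 <1
  x=-0.704: |R|=0.78170 <1
  x=-0.678: |R|=0.77249 <1
  x=-1.237: |R|=1.26257 >1
  x=-1.077: |R|=1.05973 >1
Stable set (-1.0204, 0).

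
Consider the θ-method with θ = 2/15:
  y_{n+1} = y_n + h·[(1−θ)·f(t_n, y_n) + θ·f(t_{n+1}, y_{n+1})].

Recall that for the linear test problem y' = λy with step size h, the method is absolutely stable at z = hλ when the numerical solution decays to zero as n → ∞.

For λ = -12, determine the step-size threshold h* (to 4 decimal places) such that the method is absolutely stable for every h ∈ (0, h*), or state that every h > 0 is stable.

With y'=λy (z=hλ):
  y_{n+1} = y_n + z·[13/15·y_n + 2/15·y_{n+1}] ⇒ (1 − 2/15z)y_{n+1} = (1 + 13/15z)y_n
  R(z) = (1 + 13/15z)/(1 − 2/15z).

Boundary: |R(x)|=1, x<0.
x=-0.62: |R|=0.4273
R=−1: 1+13/15x = −1+2/15x ⇒ -11/15x=2 ⇒ x=2/(-11/15)=-2.7273
Confirm numerically:
  x=-2.246: |R|=0.72840 <1
  x=-1.956: |R|=0.55140 <1
  x=-1.565: |R|=0.29482 <1
  x=-2.859: |R|=1.06994 >1
  x=-2.845: |R|=1.06259 >1
Stable set (-2.7273, 0).

(-2.7273,0); λ=-12 ⇒ h* = (30/11)/12 = 0.2273.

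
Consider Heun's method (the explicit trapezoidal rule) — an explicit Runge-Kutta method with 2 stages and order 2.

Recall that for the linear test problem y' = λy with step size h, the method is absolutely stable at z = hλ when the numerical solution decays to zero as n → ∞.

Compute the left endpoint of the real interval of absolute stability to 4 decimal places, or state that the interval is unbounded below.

Set f=λy, z=hλ:
  order 2, 2-stage ⇒ R(z)=1+z+z^2/2
  (e.g. R(-0.87)=0.50845, |R|=0.50845)

Find x<0 with |R(x)|<1.
x=-0.87: |R|=0.5085
|R(-1.7)|=0.7450 |R(-1.57)|=0.6624 |R(-1.04)|=0.5008
Bisect:
  x_lo=-2.5711 |R|=1.7342  x_hi=-0.1656 |R|=0.8481
  mid=-1.36834 |R|=0.56784 →hi
  mid=-1.96973 |R|=0.97018 →hi
  mid=-2.27042 |R|=1.30698 →lo
  mid=-2.12007 |R|=1.12728 →lo
  mid=-2.04490 |R|=1.04591 →lo
  mid=-2.00731 |R|=1.00734 →lo
  mid=-1.98852 |R|=0.98859 →hi
  mid=-1.99792 |R|=0.99792 →hi
  mid=-2.00261 |R|=1.00262 →lo
  ...
  [-2.00012,-1.99997] ⇒ x*=-2.0000
So |R|<1 on (-2.0000, 0).

z* = -2.0000.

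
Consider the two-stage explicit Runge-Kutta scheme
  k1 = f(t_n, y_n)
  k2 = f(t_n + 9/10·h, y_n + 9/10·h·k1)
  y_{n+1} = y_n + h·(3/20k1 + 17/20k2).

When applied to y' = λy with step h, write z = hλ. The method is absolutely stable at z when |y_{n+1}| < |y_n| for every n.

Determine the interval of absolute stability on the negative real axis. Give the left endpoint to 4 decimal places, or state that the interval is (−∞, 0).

On y'=λy, z=hλ:
  k1=λy_n ⇒ h·k1=z·y_n;  k2=λ(1+9/10z)y_n ⇒ h·k2=z(1+9/10z)y_n
  y_{n+1}/y_n = 1 + 3/20z + 17/20z(1+9/10z) = 1 + z + 153/200z²
  so R(z) = 1 + z + 153/200z².

Find x<0 with |R(x)|<1.
x=-0.36: |R|=0.7391
R=1: x+153/200x²=0 ⇒ x=−200/153=-1.3072; min R=1−1/(4·153/200)=0.6732>−1
Confirm numerically:
  x=-1.236: |R|=0.93269 <1
  x=-0.879: |R|=0.71207 <1
  x=-0.818: |R|=0.69388 <1
  x=-1.812: |R|=1.69976 >1
  x=-1.791: |R|=1.66288 >1
  x=-1.528: |R|=1.25811 >1
So |R|<1 on (-1.3072, 0).

z∈(-1.3072,0).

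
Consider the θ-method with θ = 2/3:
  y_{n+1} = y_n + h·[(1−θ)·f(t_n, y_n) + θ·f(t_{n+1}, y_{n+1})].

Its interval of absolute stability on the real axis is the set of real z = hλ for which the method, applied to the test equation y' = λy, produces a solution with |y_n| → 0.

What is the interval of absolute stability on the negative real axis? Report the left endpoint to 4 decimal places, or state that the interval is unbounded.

unbounded; (−∞, 0).

On y'=λy, z=hλ:
  y_{n+1} = y_n + z·[1/3·y_n + 2/3·y_{n+1}] ⇒ (1 − 2/3z)y_{n+1} = (1 + 1/3z)y_n
  Hence R(z) = (1 + 1/3z)/(1 − 2/3z).

Solve |R(x)|<1 on ℝ⁻.
x=-0.68: |R|=0.5321
x=-2: |R|=0.1429
x=-10: |R|=0.3043
x=-100: |R|=0.4778
θ=2/3≥1/2 ⇒ |1+1/3x|<|1−2/3x| ∀x<0 ⇒ unbounded interval.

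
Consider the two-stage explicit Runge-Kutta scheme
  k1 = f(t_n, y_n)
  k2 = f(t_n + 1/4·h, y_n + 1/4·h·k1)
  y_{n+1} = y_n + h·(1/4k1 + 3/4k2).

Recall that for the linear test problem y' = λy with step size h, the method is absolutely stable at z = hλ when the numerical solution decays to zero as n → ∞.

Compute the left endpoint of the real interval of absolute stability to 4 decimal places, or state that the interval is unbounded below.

left endpoint -5.3333.

Test eqn y'=λy, z=hλ:
  k1=λy_n ⇒ h·k1=z·y_n;  k2=λ(1+1/4z)y_n ⇒ h·k2=z(1+1/4z)y_n
  y_{n+1}/y_n = 1 + 1/4z + 3/4z(1+1/4z) = 1 + z + 3/16z²
  Hence R(z) = 1 + z + 3/16z².

Need |R(x)|<1, x<0.
x=-1.22: |R|=0.0591
R=1: x+3/16x²=0 ⇒ x=−16/3=-5.3333; min R=1−1/(4·3/16)=-0.3333>−1
Confirm numerically:
  x=-5.241: |R|=0.90927 <1
  x=-4.362: |R|=0.20557 <1
  x=-3.175: |R|=0.28488 <1
  x=-5.926: |R|=1.65853 >1
  x=-5.459: |R|=1.12863 >1
So |R|<1 on (-5.3333, 0).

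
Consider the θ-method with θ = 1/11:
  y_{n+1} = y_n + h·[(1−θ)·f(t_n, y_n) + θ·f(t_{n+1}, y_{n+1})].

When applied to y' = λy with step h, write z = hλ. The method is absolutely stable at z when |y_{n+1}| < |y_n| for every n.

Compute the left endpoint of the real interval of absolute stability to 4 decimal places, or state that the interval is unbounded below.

left endpoint -2.4444.

On y'=λy, z=hλ:
  y_{n+1} = y_n + z·[10/11·y_n + 1/11·y_{n+1}] ⇒ (1 − 1/11z)y_{n+1} = (1 + 10/11z)y_n
  Hence R(z) = (1 + 10/11z)/(1 − 1/11z).

Solve |R(x)|<1 on ℝ⁻.
x=-1.46: |R|=0.2889
R=−1: 1+10/11x = −1+1/11x ⇒ -9/11x=2 ⇒ x=2/(-9/11)=-2.4444
Confirm numerically:
  x=-1.773: |R|=0.52689 <1
  x=-1.428: |R|=0.26392 <1
  x=-1.265: |R|=0.13453 <1
  x=-3.037: |R|=1.37992 >1
  x=-2.709: |R|=1.17368 >1
So |R|<1 on (-2.4444, 0).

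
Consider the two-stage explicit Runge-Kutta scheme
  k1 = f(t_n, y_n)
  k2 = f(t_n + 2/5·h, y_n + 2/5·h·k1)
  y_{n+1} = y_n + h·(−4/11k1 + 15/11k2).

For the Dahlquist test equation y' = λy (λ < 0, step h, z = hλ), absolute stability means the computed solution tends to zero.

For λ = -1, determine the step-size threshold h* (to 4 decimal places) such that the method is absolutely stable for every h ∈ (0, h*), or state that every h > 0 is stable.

On y'=λy, z=hλ:
  k1=λy_n ⇒ h·k1=z·y_n;  k2=λ(1+2/5z)y_n ⇒ h·k2=z(1+2/5z)y_n
  y_{n+1}/y_n = 1 − 4/11z + 15/11z(1+2/5z) = 1 + z + 6/11z²
  so R(z) = 1 + z + 6/11z².

Need |R(x)|<1, x<0.
x=-0.49: |R|=0.6410
R=1: x+6/11x²=0 ⇒ x=−11/6=-1.8333; min R=1−1/(4·6/11)=0.5417>−1
Confirm numerically:
  x=-1.611: |R|=0.80463 <1
  x=-1.587: |R|=0.78676 <1
  x=-0.856: |R|=0.54367 <1
  x=-2.089: |R|=1.29132 >1
  x=-1.868: |R|=1.03532 >1
Interval (-1.8333, 0).

(-1.8333,0); λ=-1 ⇒ h* = (11/6)/1 = 1.8333.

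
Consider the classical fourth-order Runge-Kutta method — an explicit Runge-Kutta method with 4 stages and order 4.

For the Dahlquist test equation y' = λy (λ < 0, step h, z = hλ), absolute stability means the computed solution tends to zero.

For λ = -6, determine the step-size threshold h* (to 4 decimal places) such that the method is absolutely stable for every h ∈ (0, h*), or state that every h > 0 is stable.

On y'=λy, z=hλ:
  order 4, 4-stage ⇒ R(z)=1+z+z^2/2+z^3/6+z^4/24
  (e.g. R(-0.42)=0.65715, |R|=0.65715)

Find x<0 with |R(x)|<1.
x=-0.42: |R|=0.6571
|R(-2.47)|=0.6198 |R(-2.17)|=0.4053 |R(-1.31)|=0.2961
Bisect:
  x_lo=-3.2998 |R|=2.0962  x_hi=-0.3670 |R|=0.6929
  mid=-1.83339 |R|=0.29094 →hi
  mid=-2.56659 |R|=0.71731 →hi
  mid=-2.93318 |R|=1.24685 →lo
  mid=-2.74988 |R|=0.94791 →hi
  mid=-2.84153 |R|=1.08815 →lo
  mid=-2.79571 |R|=1.01582 →lo
  mid=-2.77280 |R|=0.98132 →hi
  mid=-2.78425 |R|=0.99843 →hi
  ...
  [-2.78533,-2.78515] ⇒ x*=-2.7853
Stable set (-2.7853, 0).

(-2.7853,0); λ=-6 ⇒ h* = 0.4642.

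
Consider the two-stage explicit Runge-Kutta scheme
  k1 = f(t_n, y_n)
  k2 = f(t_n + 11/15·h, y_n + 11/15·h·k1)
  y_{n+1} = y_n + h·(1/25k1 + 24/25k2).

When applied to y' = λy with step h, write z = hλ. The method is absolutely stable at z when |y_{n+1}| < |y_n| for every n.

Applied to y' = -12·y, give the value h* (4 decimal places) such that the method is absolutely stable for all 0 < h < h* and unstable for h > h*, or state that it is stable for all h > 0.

(-1.4205,0); λ=-12 ⇒ h* = (125/88)/12 = 0.1184.

With y'=λy (z=hλ):
  k1=λy_n ⇒ h·k1=z·y_n;  k2=λ(1+11/15z)y_n ⇒ h·k2=z(1+11/15z)y_n
  y_{n+1}/y_n = 1 + 1/25z + 24/25z(1+11/15z) = 1 + z + 88/125z²
  Hence R(z) = 1 + z + 88/125z².

Solve |R(x)|<1 on ℝ⁻.
x=-0.43: |R|=0.7002
R=1: x+88/125x²=0 ⇒ x=−125/88=-1.4205; min R=1−1/(4·88/125)=0.6449>−1
Confirm numerically:
  x=-1.395: |R|=0.97500 <1
  x=-1.060: |R|=0.73101 <1
  x=-0.904: |R|=0.67132 <1
  x=-0.757: |R|=0.64643 <1
  x=-1.770: |R|=1.43556 >1
  x=-1.701: |R|=1.33595 >1
  x=-1.478: |R|=1.05988 >1
So |R|<1 on (-1.4205, 0).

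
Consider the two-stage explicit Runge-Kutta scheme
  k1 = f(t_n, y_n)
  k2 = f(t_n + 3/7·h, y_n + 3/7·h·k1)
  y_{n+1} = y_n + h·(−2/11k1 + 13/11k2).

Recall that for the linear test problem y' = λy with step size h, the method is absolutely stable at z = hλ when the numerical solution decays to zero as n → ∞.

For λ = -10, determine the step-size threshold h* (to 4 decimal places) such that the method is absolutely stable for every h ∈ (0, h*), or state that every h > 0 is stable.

(-1.9744,0); λ=-10 ⇒ h* = (77/39)/10 = 0.1974.

On y'=λy, z=hλ:
  k1=λy_n ⇒ h·k1=z·y_n;  k2=λ(1+3/7z)y_n ⇒ h·k2=z(1+3/7z)y_n
  y_{n+1}/y_n = 1 − 2/11z + 13/11z(1+3/7z) = 1 + z + 39/77z²
  so R(z) = 1 + z + 39/77z².

Solve |R(x)|<1 on ℝ⁻.
x=-1.73: |R|=0.7859
R=1: x+39/77x²=0 ⇒ x=−77/39=-1.9744; min R=1−1/(4·39/77)=0.5064>−1
Confirm numerically:
  x=-1.728: |R|=0.78438 <1
  x=-1.515: |R|=0.64752 <1
  x=-1.000: |R|=0.50649 <1
  x=-2.512: |R|=1.68405 >1
  x=-2.271: |R|=1.34121 >1
So |R|<1 on (-1.9744, 0).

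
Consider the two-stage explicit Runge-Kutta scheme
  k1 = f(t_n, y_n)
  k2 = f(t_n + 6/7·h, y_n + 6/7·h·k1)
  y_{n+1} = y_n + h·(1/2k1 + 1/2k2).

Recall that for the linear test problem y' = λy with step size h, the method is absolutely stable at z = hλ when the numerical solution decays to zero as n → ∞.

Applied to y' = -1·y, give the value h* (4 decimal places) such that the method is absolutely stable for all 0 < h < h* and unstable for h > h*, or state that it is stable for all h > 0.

Set f=λy, z=hλ:
  k1=λy_n ⇒ h·k1=z·y_n;  k2=λ(1+6/7z)y_n ⇒ h·k2=z(1+6/7z)y_n
  y_{n+1}/y_n = 1 + 1/2z + 1/2z(1+6/7z) = 1 + z + 3/7z²
  so R(z) = 1 + z + 3/7z².

Find x<0 with |R(x)|<1.
x=-0.54: |R|=0.5850
R=1: x+3/7x²=0 ⇒ x=−7/3=-2.3333; min R=1−1/(4·3/7)=0.4167>−1
Confirm numerically:
  x=-1.880: |R|=0.63474 <1
  x=-1.221: |R|=0.41793 <1
  x=-0.955: |R|=0.43587 <1
  x=-2.839: |R|=1.61525 >1
  x=-2.459: |R|=1.13243 >1
Interval (-2.3333, 0).

(-2.3333,0); λ=-1 ⇒ h* = (7/3)/1 = 2.3333.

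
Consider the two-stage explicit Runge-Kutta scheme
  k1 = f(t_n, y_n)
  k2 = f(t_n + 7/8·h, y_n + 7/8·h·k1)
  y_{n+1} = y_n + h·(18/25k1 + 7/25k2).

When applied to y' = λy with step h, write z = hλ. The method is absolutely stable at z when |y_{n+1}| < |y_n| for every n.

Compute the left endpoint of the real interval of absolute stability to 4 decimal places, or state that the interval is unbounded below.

z* = -4.0816.

On y'=λy, z=hλ:
  k1=λy_n ⇒ h·k1=z·y_n;  k2=λ(1+7/8z)y_n ⇒ h·k2=z(1+7/8z)y_n
  y_{n+1}/y_n = 1 + 18/25z + 7/25z(1+7/8z) = 1 + z + 49/200z²
  Hence R(z) = 1 + z + 49/200z².

Need |R(x)|<1, x<0.
x=-1.55: |R|=0.0386
R=1: x+49/200x²=0 ⇒ x=−200/49=-4.0816; min R=1−1/(4·49/200)=-0.0204>−1
Confirm numerically:
  x=-4.032: |R|=0.95097 <1
  x=-2.481: |R|=0.02706 <1
  x=-2.097: |R|=0.01963 <1
  x=-4.360: |R|=1.29735 >1
  x=-4.353: |R|=1.28941 >1
  x=-4.310: |R|=1.24114 >1
Interval (-4.0816, 0).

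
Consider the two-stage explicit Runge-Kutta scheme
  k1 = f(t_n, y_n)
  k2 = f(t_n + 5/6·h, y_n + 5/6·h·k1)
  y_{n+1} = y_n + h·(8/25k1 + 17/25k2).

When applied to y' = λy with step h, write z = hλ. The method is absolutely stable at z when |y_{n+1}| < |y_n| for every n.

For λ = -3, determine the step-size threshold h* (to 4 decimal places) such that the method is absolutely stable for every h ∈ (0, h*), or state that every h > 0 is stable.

Set f=λy, z=hλ:
  k1=λy_n ⇒ h·k1=z·y_n;  k2=λ(1+5/6z)y_n ⇒ h·k2=z(1+5/6z)y_n
  y_{n+1}/y_n = 1 + 8/25z + 17/25z(1+5/6z) = 1 + z + 17/30z²
  R(z) = 1 + z + 17/30z².

Find x<0 with |R(x)|<1.
x=-0.7: |R|=0.5777
R=1: x+17/30x²=0 ⇒ x=−30/17=-1.7647; min R=1−1/(4·17/30)=0.5588>−1
Confirm numerically:
  x=-1.725: |R|=0.96119 <1
  x=-1.570: |R|=0.82678 <1
  x=-1.222: |R|=0.62419 <1
  x=-1.030: |R|=0.57118 <1
  x=-2.194: |R|=1.53373 >1
  x=-2.153: |R|=1.47373 >1
So |R|<1 on (-1.7647, 0).

(-1.7647,0); λ=-3 ⇒ h* = (30/17)/3 = 0.5882.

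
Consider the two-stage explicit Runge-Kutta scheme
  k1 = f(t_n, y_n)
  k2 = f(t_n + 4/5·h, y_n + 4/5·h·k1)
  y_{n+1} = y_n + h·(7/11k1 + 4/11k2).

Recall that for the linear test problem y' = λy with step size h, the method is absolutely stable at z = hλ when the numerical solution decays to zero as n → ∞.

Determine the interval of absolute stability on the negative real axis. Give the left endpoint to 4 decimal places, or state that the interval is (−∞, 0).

(-3.4375, 0).

Set f=λy, z=hλ:
  k1=λy_n ⇒ h·k1=z·y_n;  k2=λ(1+4/5z)y_n ⇒ h·k2=z(1+4/5z)y_n
  y_{n+1}/y_n = 1 + 7/11z + 4/11z(1+4/5z) = 1 + z + 16/55z²
  so R(z) = 1 + z + 16/55z².

Solve |R(x)|<1 on ℝ⁻.
x=-0.3: |R|=0.7262
R=1: x+16/55x²=0 ⇒ x=−55/16=-3.4375; min R=1−1/(4·16/55)=0.1406>−1
Confirm numerically:
  x=-2.746: |R|=0.44760 <1
  x=-2.648: |R|=0.39183 <1
  x=-2.567: |R|=0.34994 <1
  x=-1.522: |R|=0.15189 <1
  x=-3.951: |R|=1.59021 >1
Interval (-3.4375, 0).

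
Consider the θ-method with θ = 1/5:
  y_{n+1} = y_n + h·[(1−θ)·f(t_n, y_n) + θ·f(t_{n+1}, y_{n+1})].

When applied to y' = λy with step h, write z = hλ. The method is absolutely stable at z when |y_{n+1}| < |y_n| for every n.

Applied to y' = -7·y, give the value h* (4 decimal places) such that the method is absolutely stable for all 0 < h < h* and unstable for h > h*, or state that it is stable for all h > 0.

Set f=λy, z=hλ:
  y_{n+1} = y_n + z·[4/5·y_n + 1/5·y_{n+1}] ⇒ (1 − 1/5z)y_{n+1} = (1 + 4/5z)y_n
  R(z) = (1 + 4/5z)/(1 − 1/5z).

Find x<0 with |R(x)|<1.
x=-0.85: |R|=0.2735
R=−1: 1+4/5x = −1+1/5x ⇒ -3/5x=2 ⇒ x=2/(-3/5)=-3.3333
Confirm numerically:
  x=-3.166: |R|=0.93853 <1
  x=-2.257: |R|=0.55505 <1
  x=-1.391: |R|=0.08825 <1
  x=-3.655: |R|=1.11150 >1
  x=-3.523: |R|=1.06676 >1
  x=-3.372: |R|=1.01386 >1
Stable set (-3.3333, 0).

(-3.3333,0); λ=-7 ⇒ h* = (10/3)/7 = 0.4762.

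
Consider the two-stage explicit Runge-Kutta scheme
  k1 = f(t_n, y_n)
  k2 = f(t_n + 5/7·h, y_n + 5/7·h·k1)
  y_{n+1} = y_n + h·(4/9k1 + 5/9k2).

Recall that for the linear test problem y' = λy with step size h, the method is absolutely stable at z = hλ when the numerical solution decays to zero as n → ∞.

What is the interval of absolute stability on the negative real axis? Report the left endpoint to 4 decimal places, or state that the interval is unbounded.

Set f=λy, z=hλ:
  k1=λy_n ⇒ h·k1=z·y_n;  k2=λ(1+5/7z)y_n ⇒ h·k2=z(1+5/7z)y_n
  y_{n+1}/y_n = 1 + 4/9z + 5/9z(1+5/7z) = 1 + z + 25/63z²
  R(z) = 1 + z + 25/63z².

Boundary: |R(x)|=1, x<0.
x=-1.05: |R|=0.3875
R=1: x+25/63x²=0 ⇒ x=−63/25=-2.5200; min R=1−1/(4·25/63)=0.3700>−1
Confirm numerically:
  x=-2.110: |R|=0.65671 <1
  x=-1.956: |R|=0.56223 <1
  x=-1.406: |R|=0.37846 <1
  x=-2.912: |R|=1.45298 >1
  x=-2.699: |R|=1.19171 >1
  x=-2.573: |R|=1.05411 >1
Stable set (-2.5200, 0).

z∈(-2.5200,0).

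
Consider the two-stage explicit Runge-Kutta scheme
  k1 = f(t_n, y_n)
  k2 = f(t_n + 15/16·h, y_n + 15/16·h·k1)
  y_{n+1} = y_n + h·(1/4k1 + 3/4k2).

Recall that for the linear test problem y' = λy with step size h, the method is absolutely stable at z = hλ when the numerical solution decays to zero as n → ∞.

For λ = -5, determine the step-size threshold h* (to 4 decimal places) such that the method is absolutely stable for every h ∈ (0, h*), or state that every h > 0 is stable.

Test eqn y'=λy, z=hλ:
  k1=λy_n ⇒ h·k1=z·y_n;  k2=λ(1+15/16z)y_n ⇒ h·k2=z(1+15/16z)y_n
  y_{n+1}/y_n = 1 + 1/4z + 3/4z(1+15/16z) = 1 + z + 45/64z²
  so R(z) = 1 + z + 45/64z².

Boundary: |R(x)|=1, x<0.
x=-1.22: |R|=0.8265
R=1: x+45/64x²=0 ⇒ x=−64/45=-1.4222; min R=1−1/(4·45/64)=0.6444>−1
Confirm numerically:
  x=-0.938: |R|=0.68064 <1
  x=-0.901: |R|=0.66980 <1
  x=-0.611: |R|=0.65149 <1
  x=-0.571: |R|=0.65825 <1
  x=-1.843: |R|=1.54527 >1
  x=-1.497: |R|=1.07871 >1
Interval (-1.4222, 0).

(-1.4222,0); λ=-5 ⇒ h* = (64/45)/5 = 0.2844.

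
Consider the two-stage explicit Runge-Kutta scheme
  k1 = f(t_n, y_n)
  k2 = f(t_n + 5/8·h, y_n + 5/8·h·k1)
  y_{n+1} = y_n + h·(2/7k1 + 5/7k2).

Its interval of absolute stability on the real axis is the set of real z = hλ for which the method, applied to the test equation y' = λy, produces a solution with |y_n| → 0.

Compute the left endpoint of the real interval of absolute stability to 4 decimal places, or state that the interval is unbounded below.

With y'=λy (z=hλ):
  k1=λy_n ⇒ h·k1=z·y_n;  k2=λ(1+5/8z)y_n ⇒ h·k2=z(1+5/8z)y_n
  y_{n+1}/y_n = 1 + 2/7z + 5/7z(1+5/8z) = 1 + z + 25/56z²
  so R(z) = 1 + z + 25/56z².

Need |R(x)|<1, x<0.
x=-1.01: |R|=0.4454
R=1: x+25/56x²=0 ⇒ x=−56/25=-2.2400; min R=1−1/(4·25/56)=0.4400>−1
Confirm numerically:
  x=-1.764: |R|=0.62515 <1
  x=-1.650: |R|=0.56540 <1
  x=-1.138: |R|=0.44014 <1
  x=-2.587: |R|=1.40075 >1
  x=-2.576: |R|=1.38640 >1
  x=-2.443: |R|=1.22140 >1
So |R|<1 on (-2.2400, 0).

z* = -2.2400.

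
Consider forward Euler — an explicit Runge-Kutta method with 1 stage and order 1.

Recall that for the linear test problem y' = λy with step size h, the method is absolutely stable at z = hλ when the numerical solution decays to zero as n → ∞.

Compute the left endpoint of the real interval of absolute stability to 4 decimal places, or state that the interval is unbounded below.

Test eqn y'=λy, z=hλ:
  order 1, 1-stage ⇒ R(z)=1+z
  (e.g. R(-0.42)=0.58000, |R|=0.58000)

Need |R(x)|<1, x<0.
x=-0.42: |R|=0.5800
|R(-2.05)|=1.0500 |R(-1.79)|=0.7900 |R(-0.99)|=0.0100
Bisect:
  x_lo=-2.6609 |R|=1.6609  x_hi=-0.3358 |R|=0.6642
  mid=-1.49836 |R|=0.49836 →hi
  mid=-2.07962 |R|=1.07962 →lo
  mid=-1.78899 |R|=0.78899 →hi
  mid=-1.93431 |R|=0.93431 →hi
  mid=-2.00697 |R|=1.00697 →lo
  mid=-1.97064 |R|=0.97064 →hi
  mid=-1.98880 |R|=0.98880 →hi
  mid=-1.99788 |R|=0.99788 →hi
  ...
  [-2.00001,-1.99987] ⇒ x*=-2.0000
Interval (-2.0000, 0).

z* = -2.0000.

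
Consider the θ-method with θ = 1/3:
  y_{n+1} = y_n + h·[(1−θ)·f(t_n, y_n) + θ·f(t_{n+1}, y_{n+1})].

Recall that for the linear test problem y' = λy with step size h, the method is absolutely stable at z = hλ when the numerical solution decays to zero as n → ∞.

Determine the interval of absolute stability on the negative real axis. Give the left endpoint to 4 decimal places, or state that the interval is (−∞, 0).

z∈(-6.0000,0).

Test eqn y'=λy, z=hλ:
  y_{n+1} = y_n + z·[2/3·y_n + 1/3·y_{n+1}] ⇒ (1 − 1/3z)y_{n+1} = (1 + 2/3z)y_n
  ⇒ R(z) = (1 + 2/3z)/(1 − 1/3z).

Boundary: |R(x)|=1, x<0.
x=-1.66: |R|=0.0687
R=−1: 1+2/3x = −1+1/3x ⇒ -1/3x=2 ⇒ x=2/(-1/3)=-6.0000
Confirm numerically:
  x=-5.319: |R|=0.91814 <1
  x=-4.205: |R|=0.75087 <1
  x=-3.332: |R|=0.57865 <1
  x=-6.593: |R|=1.06182 >1
  x=-6.391: |R|=1.04164 >1
Interval (-6.0000, 0).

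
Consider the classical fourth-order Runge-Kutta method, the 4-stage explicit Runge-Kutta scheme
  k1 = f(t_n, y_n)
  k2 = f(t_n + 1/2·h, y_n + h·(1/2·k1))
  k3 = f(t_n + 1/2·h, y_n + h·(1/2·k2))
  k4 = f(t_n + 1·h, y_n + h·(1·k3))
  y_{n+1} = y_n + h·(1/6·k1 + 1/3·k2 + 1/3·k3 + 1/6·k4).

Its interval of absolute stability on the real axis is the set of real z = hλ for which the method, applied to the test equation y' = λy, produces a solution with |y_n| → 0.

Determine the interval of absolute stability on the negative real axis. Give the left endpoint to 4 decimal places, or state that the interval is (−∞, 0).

z∈(-2.7853,0).

With y'=λy (z=hλ):
  order 4, 4-stage ⇒ R(z)=1+z+z^2/2+z^3/6+z^4/24
  (e.g. R(-0.6)=0.54940, |R|=0.54940)

Solve |R(x)|<1 on ℝ⁻.
x=-0.6: |R|=0.5494
|R(-1.26)|=0.3054 |R(-1.02)|=0.3684 |R(-0.56)|=0.5716
Bisect:
  x_lo=-3.3262 |R|=2.1724  x_hi=-0.3539 |R|=0.7020
  mid=-1.84006 |R|=0.29216 →hi
  mid=-2.58312 |R|=0.73559 →hi
  mid=-2.95466 |R|=1.28685 →lo
  mid=-2.76889 |R|=0.97555 →hi
  mid=-2.86177 |R|=1.12156 →lo
  mid=-2.81533 |R|=1.04624 →lo
  mid=-2.79211 |R|=1.01033 →lo
  mid=-2.78050 |R|=0.99280 →hi
  mid=-2.78631 |R|=1.00153 →lo
  mid=-2.78340 |R|=0.99715 →hi
  ...
  [-2.78540,-2.78522] ⇒ x*=-2.7853
So |R|<1 on (-2.7853, 0).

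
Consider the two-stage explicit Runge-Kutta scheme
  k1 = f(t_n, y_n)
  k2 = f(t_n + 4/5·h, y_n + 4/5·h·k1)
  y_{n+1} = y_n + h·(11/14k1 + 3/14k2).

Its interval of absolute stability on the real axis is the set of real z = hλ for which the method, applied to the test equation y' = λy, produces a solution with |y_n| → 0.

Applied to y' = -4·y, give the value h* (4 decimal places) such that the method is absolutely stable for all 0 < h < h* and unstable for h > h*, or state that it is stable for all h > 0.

(-5.8333,0); λ=-4 ⇒ h* = (35/6)/4 = 1.4583.

On y'=λy, z=hλ:
  k1=λy_n ⇒ h·k1=z·y_n;  k2=λ(1+4/5z)y_n ⇒ h·k2=z(1+4/5z)y_n
  y_{n+1}/y_n = 1 + 11/14z + 3/14z(1+4/5z) = 1 + z + 6/35z²
  R(z) = 1 + z + 6/35z².

Solve |R(x)|<1 on ℝ⁻.
x=-0.8: |R|=0.3097
R=1: x+6/35x²=0 ⇒ x=−35/6=-5.8333; min R=1−1/(4·6/35)=-0.4583>−1
Confirm numerically:
  x=-3.824: |R|=0.31720 <1
  x=-3.454: |R|=0.40884 <1
  x=-3.123: |R|=0.45104 <1
  x=-6.295: |R|=1.49820 >1
  x=-5.940: |R|=1.10862 >1
  x=-5.862: |R|=1.02881 >1
Interval (-5.8333, 0).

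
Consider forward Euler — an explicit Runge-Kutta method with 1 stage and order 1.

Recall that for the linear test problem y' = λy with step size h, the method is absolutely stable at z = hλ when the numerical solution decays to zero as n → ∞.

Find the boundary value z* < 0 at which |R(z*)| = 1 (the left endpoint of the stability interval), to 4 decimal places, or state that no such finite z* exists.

Test eqn y'=λy, z=hλ:
  order 1, 1-stage ⇒ R(z)=1+z
  (e.g. R(-0.41)=0.59000, |R|=0.59000)

Solve |R(x)|<1 on ℝ⁻.
x=-0.41: |R|=0.5900
|R(-1.84)|=0.8400 |R(-1.48)|=0.4800 |R(-0.88)|=0.1200
Bisect:
  x_lo=-2.8381 |R|=1.8381  x_hi=-0.3072 |R|=0.6928
  mid=-1.57265 |R|=0.57265 →hi
  mid=-2.20537 |R|=1.20537 →lo
  mid=-1.88901 |R|=0.88901 →hi
  mid=-2.04719 |R|=1.04719 →lo
  mid=-1.96810 |R|=0.96810 →hi
  mid=-2.00765 |R|=1.00765 →lo
  mid=-1.98787 |R|=0.98787 →hi
  mid=-1.99776 |R|=0.99776 →hi
  ...
  [-2.00008,-1.99992] ⇒ x*=-2.0000
Interval (-2.0000, 0).

z* = -2.0000.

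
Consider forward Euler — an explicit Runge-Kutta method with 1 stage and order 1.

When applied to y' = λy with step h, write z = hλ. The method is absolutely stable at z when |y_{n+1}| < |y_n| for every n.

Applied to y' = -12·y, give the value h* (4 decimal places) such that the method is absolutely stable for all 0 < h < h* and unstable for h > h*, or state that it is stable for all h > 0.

(-2.0000,0); λ=-12 ⇒ h* = 0.1667.

Set f=λy, z=hλ:
  order 1, 1-stage ⇒ R(z)=1+z
  (e.g. R(-1.77)=-0.77000, |R|=0.77000)

Need |R(x)|<1, x<0.
x=-1.77: |R|=0.7700
|R(-2.12)|=1.1200 |R(-1.9)|=0.9000 |R(-1.12)|=0.1200
Bisect:
  x_lo=-2.7831 |R|=1.7831  x_hi=-0.0775 |R|=0.9225
  mid=-1.43029 |R|=0.43029 →hi
  mid=-2.10671 |R|=1.10671 →lo
  mid=-1.76850 |R|=0.76850 →hi
  mid=-1.93760 |R|=0.93760 →hi
  mid=-2.02215 |R|=1.02215 →lo
  mid=-1.97988 |R|=0.97988 →hi
  mid=-2.00102 |R|=1.00102 →lo
  ...
  [-2.00003,-1.99986] ⇒ x*=-2.0000
Interval (-2.0000, 0).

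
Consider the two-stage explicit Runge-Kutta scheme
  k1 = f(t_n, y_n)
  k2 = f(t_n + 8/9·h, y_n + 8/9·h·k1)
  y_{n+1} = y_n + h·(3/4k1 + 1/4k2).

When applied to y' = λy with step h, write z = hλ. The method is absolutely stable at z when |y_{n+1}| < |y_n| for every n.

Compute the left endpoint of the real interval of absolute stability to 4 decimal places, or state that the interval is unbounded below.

On y'=λy, z=hλ:
  k1=λy_n ⇒ h·k1=z·y_n;  k2=λ(1+8/9z)y_n ⇒ h·k2=z(1+8/9z)y_n
  y_{n+1}/y_n = 1 + 3/4z + 1/4z(1+8/9z) = 1 + z + 2/9z²
  Hence R(z) = 1 + z + 2/9z².

Find x<0 with |R(x)|<1.
x=-0.62: |R|=0.4654
R=1: x+2/9x²=0 ⇒ x=−9/2=-4.5000; min R=1−1/(4·2/9)=-0.1250>−1
Confirm numerically:
  x=-3.576: |R|=0.26573 <1
  x=-3.445: |R|=0.19234 <1
  x=-2.120: |R|=0.12124 <1
  x=-5.025: |R|=1.58625 >1
  x=-4.921: |R|=1.46039 >1
  x=-4.536: |R|=1.03629 >1
Stable set (-4.5000, 0).

left endpoint -4.5000.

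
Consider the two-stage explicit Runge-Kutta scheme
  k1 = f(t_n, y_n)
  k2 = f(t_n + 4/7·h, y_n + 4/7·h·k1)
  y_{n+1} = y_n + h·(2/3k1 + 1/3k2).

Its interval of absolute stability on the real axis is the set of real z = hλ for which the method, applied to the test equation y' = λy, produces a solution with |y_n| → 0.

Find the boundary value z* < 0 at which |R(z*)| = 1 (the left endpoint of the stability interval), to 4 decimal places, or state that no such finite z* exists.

On y'=λy, z=hλ:
  k1=λy_n ⇒ h·k1=z·y_n;  k2=λ(1+4/7z)y_n ⇒ h·k2=z(1+4/7z)y_n
  y_{n+1}/y_n = 1 + 2/3z + 1/3z(1+4/7z) = 1 + z + 4/21z²
  R(z) = 1 + z + 4/21z².

Need |R(x)|<1, x<0.
x=-1.23: |R|=0.0582
R=1: x+4/21x²=0 ⇒ x=−21/4=-5.2500; min R=1−1/(4·4/21)=-0.3125>−1
Confirm numerically:
  x=-4.970: |R|=0.73493 <1
  x=-4.825: |R|=0.60940 <1
  x=-4.446: |R|=0.31913 <1
  x=-5.585: |R|=1.35638 >1
  x=-5.510: |R|=1.27288 >1
So |R|<1 on (-5.2500, 0).

left endpoint -5.2500.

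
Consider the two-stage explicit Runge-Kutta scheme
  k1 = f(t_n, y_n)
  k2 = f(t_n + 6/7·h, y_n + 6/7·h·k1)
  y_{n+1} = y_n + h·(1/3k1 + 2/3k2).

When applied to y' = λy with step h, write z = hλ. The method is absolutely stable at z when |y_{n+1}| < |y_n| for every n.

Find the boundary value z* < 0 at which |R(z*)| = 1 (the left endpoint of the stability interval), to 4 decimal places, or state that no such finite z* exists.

left endpoint -1.7500.

On y'=λy, z=hλ:
  k1=λy_n ⇒ h·k1=z·y_n;  k2=λ(1+6/7z)y_n ⇒ h·k2=z(1+6/7z)y_n
  y_{n+1}/y_n = 1 + 1/3z + 2/3z(1+6/7z) = 1 + z + 4/7z²
  so R(z) = 1 + z + 4/7z².

Need |R(x)|<1, x<0.
x=-1.78: |R|=1.0305
R=1: x+4/7x²=0 ⇒ x=−7/4=-1.7500; min R=1−1/(4·4/7)=0.5625>−1
Confirm numerically:
  x=-1.464: |R|=0.76074 <1
  x=-1.344: |R|=0.68819 <1
  x=-0.916: |R|=0.56346 <1
  x=-2.286: |R|=1.70017 >1
  x=-2.101: |R|=1.42140 >1
So |R|<1 on (-1.7500, 0).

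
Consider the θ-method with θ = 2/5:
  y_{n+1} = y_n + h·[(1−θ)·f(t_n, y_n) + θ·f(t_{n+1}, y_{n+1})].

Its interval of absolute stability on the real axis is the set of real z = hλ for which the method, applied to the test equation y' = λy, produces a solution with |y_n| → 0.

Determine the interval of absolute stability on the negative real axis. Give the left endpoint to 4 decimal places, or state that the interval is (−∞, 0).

z∈(-10.0000,0).

On y'=λy, z=hλ:
  y_{n+1} = y_n + z·[3/5·y_n + 2/5·y_{n+1}] ⇒ (1 − 2/5z)y_{n+1} = (1 + 3/5z)y_n
  Hence R(z) = (1 + 3/5z)/(1 − 2/5z).

Boundary: |R(x)|=1, x<0.
x=-1.72: |R|=0.0190
R=−1: 1+3/5x = −1+2/5x ⇒ -1/5x=2 ⇒ x=2/(-1/5)=-10.0000
Confirm numerically:
  x=-8.365: |R|=0.92476 <1
  x=-8.328: |R|=0.92279 <1
  x=-5.096: |R|=0.67720 <1
  x=-10.536: |R|=1.02056 >1
  x=-10.456: |R|=1.01760 >1
  x=-10.213: |R|=1.00838 >1
So |R|<1 on (-10.0000, 0).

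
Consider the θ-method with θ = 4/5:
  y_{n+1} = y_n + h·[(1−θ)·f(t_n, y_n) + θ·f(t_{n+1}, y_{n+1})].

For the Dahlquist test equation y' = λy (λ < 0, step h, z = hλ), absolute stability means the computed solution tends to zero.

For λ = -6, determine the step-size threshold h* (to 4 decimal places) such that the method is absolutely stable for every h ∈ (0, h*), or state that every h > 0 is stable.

(−∞, 0) — no finite endpoint. Any h>0 works for λ=-6.

With y'=λy (z=hλ):
  y_{n+1} = y_n + z·[1/5·y_n + 4/5·y_{n+1}] ⇒ (1 − 4/5z)y_{n+1} = (1 + 1/5z)y_n
  Hence R(z) = (1 + 1/5z)/(1 − 4/5z).

Boundary: |R(x)|=1, x<0.
x=-0.71: |R|=0.5472
x=-2: |R|=0.2308
x=-10: |R|=0.1111
x=-100: |R|=0.2346
θ=4/5≥1/2 ⇒ |1+1/5x|<|1−4/5x| ∀x<0 ⇒ stable on all of ℝ⁻.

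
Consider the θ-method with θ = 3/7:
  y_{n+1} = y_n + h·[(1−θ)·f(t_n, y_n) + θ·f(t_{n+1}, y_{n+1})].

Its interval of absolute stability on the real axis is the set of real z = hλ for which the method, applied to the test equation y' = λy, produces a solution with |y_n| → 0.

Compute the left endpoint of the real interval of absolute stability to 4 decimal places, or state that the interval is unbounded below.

z* = -14.0000.

Set f=λy, z=hλ:
  y_{n+1} = y_n + z·[4/7·y_n + 3/7·y_{n+1}] ⇒ (1 − 3/7z)y_{n+1} = (1 + 4/7z)y_n
  Hence R(z) = (1 + 4/7z)/(1 − 3/7z).

Need |R(x)|<1, x<0.
x=-0.48: |R|=0.6019
R=−1: 1+4/7x = −1+3/7x ⇒ -1/7x=2 ⇒ x=2/(-1/7)=-14.0000
Confirm numerically:
  x=-12.898: |R|=0.97588 <1
  x=-9.503: |R|=0.87336 <1
  x=-6.795: |R|=0.73690 <1
  x=-14.488: |R|=1.00967 >1
  x=-14.076: |R|=1.00154 >1
So |R|<1 on (-14.0000, 0).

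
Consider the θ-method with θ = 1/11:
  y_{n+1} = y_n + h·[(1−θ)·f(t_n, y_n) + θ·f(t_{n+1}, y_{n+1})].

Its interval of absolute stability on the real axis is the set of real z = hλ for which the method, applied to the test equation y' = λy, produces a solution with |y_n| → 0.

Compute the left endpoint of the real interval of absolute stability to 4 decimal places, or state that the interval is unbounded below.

Set f=λy, z=hλ:
  y_{n+1} = y_n + z·[10/11·y_n + 1/11·y_{n+1}] ⇒ (1 − 1/11z)y_{n+1} = (1 + 10/11z)y_n
  R(z) = (1 + 10/11z)/(1 − 1/11z).

Solve |R(x)|<1 on ℝ⁻.
x=-0.57: |R|=0.4581
R=−1: 1+10/11x = −1+1/11x ⇒ -9/11x=2 ⇒ x=2/(-9/11)=-2.4444
Confirm numerically:
  x=-2.201: |R|=0.83403 <1
  x=-2.061: |R|=0.73578 <1
  x=-1.387: |R|=0.23169 <1
  x=-2.989: |R|=1.35035 >1
  x=-2.508: |R|=1.04235 >1
So |R|<1 on (-2.4444, 0).

left endpoint -2.4444.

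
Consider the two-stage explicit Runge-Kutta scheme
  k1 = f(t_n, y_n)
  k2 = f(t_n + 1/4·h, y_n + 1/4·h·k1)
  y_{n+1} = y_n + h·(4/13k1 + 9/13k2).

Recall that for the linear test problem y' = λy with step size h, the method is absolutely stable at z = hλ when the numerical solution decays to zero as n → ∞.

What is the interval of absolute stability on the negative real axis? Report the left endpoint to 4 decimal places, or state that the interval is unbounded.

z∈(-5.7778,0).

With y'=λy (z=hλ):
  k1=λy_n ⇒ h·k1=z·y_n;  k2=λ(1+1/4z)y_n ⇒ h·k2=z(1+1/4z)y_n
  y_{n+1}/y_n = 1 + 4/13z + 9/13z(1+1/4z) = 1 + z + 9/52z²
  so R(z) = 1 + z + 9/52z².

Boundary: |R(x)|=1, x<0.
x=-0.8: |R|=0.3108
R=1: x+9/52x²=0 ⇒ x=−52/9=-5.7778; min R=1−1/(4·9/52)=-0.4444>−1
Confirm numerically:
  x=-5.006: |R|=0.33131 <1
  x=-5.000: |R|=0.32692 <1
  x=-4.227: |R|=0.13454 <1
  x=-2.569: |R|=0.42673 <1
  x=-6.219: |R|=1.47492 >1
  x=-6.123: |R|=1.36585 >1
  x=-6.083: |R|=1.32135 >1
Stable set (-5.7778, 0).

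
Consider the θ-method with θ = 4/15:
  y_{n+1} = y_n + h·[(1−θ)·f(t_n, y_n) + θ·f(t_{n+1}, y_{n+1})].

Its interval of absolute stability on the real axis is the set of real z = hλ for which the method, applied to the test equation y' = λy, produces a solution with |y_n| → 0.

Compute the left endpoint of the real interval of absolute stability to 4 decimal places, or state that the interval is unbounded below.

z* = -4.2857.

With y'=λy (z=hλ):
  y_{n+1} = y_n + z·[11/15·y_n + 4/15·y_{n+1}] ⇒ (1 − 4/15z)y_{n+1} = (1 + 11/15z)y_n
  Hence R(z) = (1 + 11/15z)/(1 − 4/15z).

Boundary: |R(x)|=1, x<0.
x=-0.62: |R|=0.4680
R=−1: 1+11/15x = −1+4/15x ⇒ -7/15x=2 ⇒ x=2/(-7/15)=-4.2857
Confirm numerically:
  x=-4.161: |R|=0.97241 <1
  x=-3.774: |R|=0.88098 <1
  x=-3.247: |R|=0.74021 <1
  x=-2.429: |R|=0.47415 <1
  x=-4.650: |R|=1.07589 >1
  x=-4.352: |R|=1.01432 >1
So |R|<1 on (-4.2857, 0).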